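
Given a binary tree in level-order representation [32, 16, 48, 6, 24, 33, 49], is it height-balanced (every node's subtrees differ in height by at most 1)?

Tree (level-order array): [32, 16, 48, 6, 24, 33, 49]
Definition: a tree is height-balanced if, at every node, |h(left) - h(right)| <= 1 (empty subtree has height -1).
Bottom-up per-node check:
  node 6: h_left=-1, h_right=-1, diff=0 [OK], height=0
  node 24: h_left=-1, h_right=-1, diff=0 [OK], height=0
  node 16: h_left=0, h_right=0, diff=0 [OK], height=1
  node 33: h_left=-1, h_right=-1, diff=0 [OK], height=0
  node 49: h_left=-1, h_right=-1, diff=0 [OK], height=0
  node 48: h_left=0, h_right=0, diff=0 [OK], height=1
  node 32: h_left=1, h_right=1, diff=0 [OK], height=2
All nodes satisfy the balance condition.
Result: Balanced


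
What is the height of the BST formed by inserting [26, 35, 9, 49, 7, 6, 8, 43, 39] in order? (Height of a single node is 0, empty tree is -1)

Insertion order: [26, 35, 9, 49, 7, 6, 8, 43, 39]
Tree (level-order array): [26, 9, 35, 7, None, None, 49, 6, 8, 43, None, None, None, None, None, 39]
Compute height bottom-up (empty subtree = -1):
  height(6) = 1 + max(-1, -1) = 0
  height(8) = 1 + max(-1, -1) = 0
  height(7) = 1 + max(0, 0) = 1
  height(9) = 1 + max(1, -1) = 2
  height(39) = 1 + max(-1, -1) = 0
  height(43) = 1 + max(0, -1) = 1
  height(49) = 1 + max(1, -1) = 2
  height(35) = 1 + max(-1, 2) = 3
  height(26) = 1 + max(2, 3) = 4
Height = 4


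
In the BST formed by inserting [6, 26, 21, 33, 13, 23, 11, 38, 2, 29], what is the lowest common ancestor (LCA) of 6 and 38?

Tree insertion order: [6, 26, 21, 33, 13, 23, 11, 38, 2, 29]
Tree (level-order array): [6, 2, 26, None, None, 21, 33, 13, 23, 29, 38, 11]
In a BST, the LCA of p=6, q=38 is the first node v on the
root-to-leaf path with p <= v <= q (go left if both < v, right if both > v).
Walk from root:
  at 6: 6 <= 6 <= 38, this is the LCA
LCA = 6


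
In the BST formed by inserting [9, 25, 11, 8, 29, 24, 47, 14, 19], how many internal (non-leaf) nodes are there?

Tree built from: [9, 25, 11, 8, 29, 24, 47, 14, 19]
Tree (level-order array): [9, 8, 25, None, None, 11, 29, None, 24, None, 47, 14, None, None, None, None, 19]
Rule: An internal node has at least one child.
Per-node child counts:
  node 9: 2 child(ren)
  node 8: 0 child(ren)
  node 25: 2 child(ren)
  node 11: 1 child(ren)
  node 24: 1 child(ren)
  node 14: 1 child(ren)
  node 19: 0 child(ren)
  node 29: 1 child(ren)
  node 47: 0 child(ren)
Matching nodes: [9, 25, 11, 24, 14, 29]
Count of internal (non-leaf) nodes: 6


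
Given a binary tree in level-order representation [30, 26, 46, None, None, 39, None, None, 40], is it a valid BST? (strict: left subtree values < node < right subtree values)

Level-order array: [30, 26, 46, None, None, 39, None, None, 40]
Validate using subtree bounds (lo, hi): at each node, require lo < value < hi,
then recurse left with hi=value and right with lo=value.
Preorder trace (stopping at first violation):
  at node 30 with bounds (-inf, +inf): OK
  at node 26 with bounds (-inf, 30): OK
  at node 46 with bounds (30, +inf): OK
  at node 39 with bounds (30, 46): OK
  at node 40 with bounds (39, 46): OK
No violation found at any node.
Result: Valid BST


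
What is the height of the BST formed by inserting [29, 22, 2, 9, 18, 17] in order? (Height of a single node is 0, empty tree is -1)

Insertion order: [29, 22, 2, 9, 18, 17]
Tree (level-order array): [29, 22, None, 2, None, None, 9, None, 18, 17]
Compute height bottom-up (empty subtree = -1):
  height(17) = 1 + max(-1, -1) = 0
  height(18) = 1 + max(0, -1) = 1
  height(9) = 1 + max(-1, 1) = 2
  height(2) = 1 + max(-1, 2) = 3
  height(22) = 1 + max(3, -1) = 4
  height(29) = 1 + max(4, -1) = 5
Height = 5


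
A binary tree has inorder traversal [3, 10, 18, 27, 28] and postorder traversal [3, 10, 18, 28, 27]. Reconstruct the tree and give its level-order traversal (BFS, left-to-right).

Inorder:   [3, 10, 18, 27, 28]
Postorder: [3, 10, 18, 28, 27]
Algorithm: postorder visits root last, so walk postorder right-to-left;
each value is the root of the current inorder slice — split it at that
value, recurse on the right subtree first, then the left.
Recursive splits:
  root=27; inorder splits into left=[3, 10, 18], right=[28]
  root=28; inorder splits into left=[], right=[]
  root=18; inorder splits into left=[3, 10], right=[]
  root=10; inorder splits into left=[3], right=[]
  root=3; inorder splits into left=[], right=[]
Reconstructed level-order: [27, 18, 28, 10, 3]


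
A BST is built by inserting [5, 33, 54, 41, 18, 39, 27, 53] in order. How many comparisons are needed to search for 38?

Search path for 38: 5 -> 33 -> 54 -> 41 -> 39
Found: False
Comparisons: 5


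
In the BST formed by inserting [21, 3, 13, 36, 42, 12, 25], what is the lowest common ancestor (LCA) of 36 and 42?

Tree insertion order: [21, 3, 13, 36, 42, 12, 25]
Tree (level-order array): [21, 3, 36, None, 13, 25, 42, 12]
In a BST, the LCA of p=36, q=42 is the first node v on the
root-to-leaf path with p <= v <= q (go left if both < v, right if both > v).
Walk from root:
  at 21: both 36 and 42 > 21, go right
  at 36: 36 <= 36 <= 42, this is the LCA
LCA = 36


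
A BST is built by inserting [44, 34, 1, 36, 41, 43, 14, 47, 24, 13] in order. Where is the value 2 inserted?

Starting tree (level order): [44, 34, 47, 1, 36, None, None, None, 14, None, 41, 13, 24, None, 43]
Insertion path: 44 -> 34 -> 1 -> 14 -> 13
Result: insert 2 as left child of 13
Final tree (level order): [44, 34, 47, 1, 36, None, None, None, 14, None, 41, 13, 24, None, 43, 2]


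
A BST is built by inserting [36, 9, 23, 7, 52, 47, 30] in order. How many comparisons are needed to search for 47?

Search path for 47: 36 -> 52 -> 47
Found: True
Comparisons: 3


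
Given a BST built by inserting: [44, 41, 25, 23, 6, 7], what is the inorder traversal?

Tree insertion order: [44, 41, 25, 23, 6, 7]
Tree (level-order array): [44, 41, None, 25, None, 23, None, 6, None, None, 7]
Inorder traversal: [6, 7, 23, 25, 41, 44]


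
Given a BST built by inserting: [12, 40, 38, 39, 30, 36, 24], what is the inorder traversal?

Tree insertion order: [12, 40, 38, 39, 30, 36, 24]
Tree (level-order array): [12, None, 40, 38, None, 30, 39, 24, 36]
Inorder traversal: [12, 24, 30, 36, 38, 39, 40]


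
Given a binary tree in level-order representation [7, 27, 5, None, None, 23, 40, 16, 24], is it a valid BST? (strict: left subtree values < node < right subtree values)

Level-order array: [7, 27, 5, None, None, 23, 40, 16, 24]
Validate using subtree bounds (lo, hi): at each node, require lo < value < hi,
then recurse left with hi=value and right with lo=value.
Preorder trace (stopping at first violation):
  at node 7 with bounds (-inf, +inf): OK
  at node 27 with bounds (-inf, 7): VIOLATION
Node 27 violates its bound: not (-inf < 27 < 7).
Result: Not a valid BST


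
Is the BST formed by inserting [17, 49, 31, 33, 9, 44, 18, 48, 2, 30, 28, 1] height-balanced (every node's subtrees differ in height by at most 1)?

Tree (level-order array): [17, 9, 49, 2, None, 31, None, 1, None, 18, 33, None, None, None, 30, None, 44, 28, None, None, 48]
Definition: a tree is height-balanced if, at every node, |h(left) - h(right)| <= 1 (empty subtree has height -1).
Bottom-up per-node check:
  node 1: h_left=-1, h_right=-1, diff=0 [OK], height=0
  node 2: h_left=0, h_right=-1, diff=1 [OK], height=1
  node 9: h_left=1, h_right=-1, diff=2 [FAIL (|1--1|=2 > 1)], height=2
  node 28: h_left=-1, h_right=-1, diff=0 [OK], height=0
  node 30: h_left=0, h_right=-1, diff=1 [OK], height=1
  node 18: h_left=-1, h_right=1, diff=2 [FAIL (|-1-1|=2 > 1)], height=2
  node 48: h_left=-1, h_right=-1, diff=0 [OK], height=0
  node 44: h_left=-1, h_right=0, diff=1 [OK], height=1
  node 33: h_left=-1, h_right=1, diff=2 [FAIL (|-1-1|=2 > 1)], height=2
  node 31: h_left=2, h_right=2, diff=0 [OK], height=3
  node 49: h_left=3, h_right=-1, diff=4 [FAIL (|3--1|=4 > 1)], height=4
  node 17: h_left=2, h_right=4, diff=2 [FAIL (|2-4|=2 > 1)], height=5
Node 9 violates the condition: |1 - -1| = 2 > 1.
Result: Not balanced


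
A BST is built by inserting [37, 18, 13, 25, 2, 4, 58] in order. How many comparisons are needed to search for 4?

Search path for 4: 37 -> 18 -> 13 -> 2 -> 4
Found: True
Comparisons: 5


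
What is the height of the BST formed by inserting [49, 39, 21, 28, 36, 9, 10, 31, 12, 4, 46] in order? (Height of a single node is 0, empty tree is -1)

Insertion order: [49, 39, 21, 28, 36, 9, 10, 31, 12, 4, 46]
Tree (level-order array): [49, 39, None, 21, 46, 9, 28, None, None, 4, 10, None, 36, None, None, None, 12, 31]
Compute height bottom-up (empty subtree = -1):
  height(4) = 1 + max(-1, -1) = 0
  height(12) = 1 + max(-1, -1) = 0
  height(10) = 1 + max(-1, 0) = 1
  height(9) = 1 + max(0, 1) = 2
  height(31) = 1 + max(-1, -1) = 0
  height(36) = 1 + max(0, -1) = 1
  height(28) = 1 + max(-1, 1) = 2
  height(21) = 1 + max(2, 2) = 3
  height(46) = 1 + max(-1, -1) = 0
  height(39) = 1 + max(3, 0) = 4
  height(49) = 1 + max(4, -1) = 5
Height = 5


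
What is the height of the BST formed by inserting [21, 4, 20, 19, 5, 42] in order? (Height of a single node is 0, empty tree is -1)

Insertion order: [21, 4, 20, 19, 5, 42]
Tree (level-order array): [21, 4, 42, None, 20, None, None, 19, None, 5]
Compute height bottom-up (empty subtree = -1):
  height(5) = 1 + max(-1, -1) = 0
  height(19) = 1 + max(0, -1) = 1
  height(20) = 1 + max(1, -1) = 2
  height(4) = 1 + max(-1, 2) = 3
  height(42) = 1 + max(-1, -1) = 0
  height(21) = 1 + max(3, 0) = 4
Height = 4


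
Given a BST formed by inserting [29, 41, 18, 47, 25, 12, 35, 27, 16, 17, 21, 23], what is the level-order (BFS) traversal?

Tree insertion order: [29, 41, 18, 47, 25, 12, 35, 27, 16, 17, 21, 23]
Tree (level-order array): [29, 18, 41, 12, 25, 35, 47, None, 16, 21, 27, None, None, None, None, None, 17, None, 23]
BFS from the root, enqueuing left then right child of each popped node:
  queue [29] -> pop 29, enqueue [18, 41], visited so far: [29]
  queue [18, 41] -> pop 18, enqueue [12, 25], visited so far: [29, 18]
  queue [41, 12, 25] -> pop 41, enqueue [35, 47], visited so far: [29, 18, 41]
  queue [12, 25, 35, 47] -> pop 12, enqueue [16], visited so far: [29, 18, 41, 12]
  queue [25, 35, 47, 16] -> pop 25, enqueue [21, 27], visited so far: [29, 18, 41, 12, 25]
  queue [35, 47, 16, 21, 27] -> pop 35, enqueue [none], visited so far: [29, 18, 41, 12, 25, 35]
  queue [47, 16, 21, 27] -> pop 47, enqueue [none], visited so far: [29, 18, 41, 12, 25, 35, 47]
  queue [16, 21, 27] -> pop 16, enqueue [17], visited so far: [29, 18, 41, 12, 25, 35, 47, 16]
  queue [21, 27, 17] -> pop 21, enqueue [23], visited so far: [29, 18, 41, 12, 25, 35, 47, 16, 21]
  queue [27, 17, 23] -> pop 27, enqueue [none], visited so far: [29, 18, 41, 12, 25, 35, 47, 16, 21, 27]
  queue [17, 23] -> pop 17, enqueue [none], visited so far: [29, 18, 41, 12, 25, 35, 47, 16, 21, 27, 17]
  queue [23] -> pop 23, enqueue [none], visited so far: [29, 18, 41, 12, 25, 35, 47, 16, 21, 27, 17, 23]
Result: [29, 18, 41, 12, 25, 35, 47, 16, 21, 27, 17, 23]


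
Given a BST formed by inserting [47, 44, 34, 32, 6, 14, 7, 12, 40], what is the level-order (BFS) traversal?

Tree insertion order: [47, 44, 34, 32, 6, 14, 7, 12, 40]
Tree (level-order array): [47, 44, None, 34, None, 32, 40, 6, None, None, None, None, 14, 7, None, None, 12]
BFS from the root, enqueuing left then right child of each popped node:
  queue [47] -> pop 47, enqueue [44], visited so far: [47]
  queue [44] -> pop 44, enqueue [34], visited so far: [47, 44]
  queue [34] -> pop 34, enqueue [32, 40], visited so far: [47, 44, 34]
  queue [32, 40] -> pop 32, enqueue [6], visited so far: [47, 44, 34, 32]
  queue [40, 6] -> pop 40, enqueue [none], visited so far: [47, 44, 34, 32, 40]
  queue [6] -> pop 6, enqueue [14], visited so far: [47, 44, 34, 32, 40, 6]
  queue [14] -> pop 14, enqueue [7], visited so far: [47, 44, 34, 32, 40, 6, 14]
  queue [7] -> pop 7, enqueue [12], visited so far: [47, 44, 34, 32, 40, 6, 14, 7]
  queue [12] -> pop 12, enqueue [none], visited so far: [47, 44, 34, 32, 40, 6, 14, 7, 12]
Result: [47, 44, 34, 32, 40, 6, 14, 7, 12]


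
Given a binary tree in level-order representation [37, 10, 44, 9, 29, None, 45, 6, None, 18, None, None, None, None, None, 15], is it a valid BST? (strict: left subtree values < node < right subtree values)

Level-order array: [37, 10, 44, 9, 29, None, 45, 6, None, 18, None, None, None, None, None, 15]
Validate using subtree bounds (lo, hi): at each node, require lo < value < hi,
then recurse left with hi=value and right with lo=value.
Preorder trace (stopping at first violation):
  at node 37 with bounds (-inf, +inf): OK
  at node 10 with bounds (-inf, 37): OK
  at node 9 with bounds (-inf, 10): OK
  at node 6 with bounds (-inf, 9): OK
  at node 29 with bounds (10, 37): OK
  at node 18 with bounds (10, 29): OK
  at node 15 with bounds (10, 18): OK
  at node 44 with bounds (37, +inf): OK
  at node 45 with bounds (44, +inf): OK
No violation found at any node.
Result: Valid BST


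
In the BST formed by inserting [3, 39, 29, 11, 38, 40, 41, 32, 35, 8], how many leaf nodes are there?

Tree built from: [3, 39, 29, 11, 38, 40, 41, 32, 35, 8]
Tree (level-order array): [3, None, 39, 29, 40, 11, 38, None, 41, 8, None, 32, None, None, None, None, None, None, 35]
Rule: A leaf has 0 children.
Per-node child counts:
  node 3: 1 child(ren)
  node 39: 2 child(ren)
  node 29: 2 child(ren)
  node 11: 1 child(ren)
  node 8: 0 child(ren)
  node 38: 1 child(ren)
  node 32: 1 child(ren)
  node 35: 0 child(ren)
  node 40: 1 child(ren)
  node 41: 0 child(ren)
Matching nodes: [8, 35, 41]
Count of leaf nodes: 3


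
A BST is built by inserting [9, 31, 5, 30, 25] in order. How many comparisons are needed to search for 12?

Search path for 12: 9 -> 31 -> 30 -> 25
Found: False
Comparisons: 4


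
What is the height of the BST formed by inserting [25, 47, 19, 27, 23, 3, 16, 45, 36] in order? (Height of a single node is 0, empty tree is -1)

Insertion order: [25, 47, 19, 27, 23, 3, 16, 45, 36]
Tree (level-order array): [25, 19, 47, 3, 23, 27, None, None, 16, None, None, None, 45, None, None, 36]
Compute height bottom-up (empty subtree = -1):
  height(16) = 1 + max(-1, -1) = 0
  height(3) = 1 + max(-1, 0) = 1
  height(23) = 1 + max(-1, -1) = 0
  height(19) = 1 + max(1, 0) = 2
  height(36) = 1 + max(-1, -1) = 0
  height(45) = 1 + max(0, -1) = 1
  height(27) = 1 + max(-1, 1) = 2
  height(47) = 1 + max(2, -1) = 3
  height(25) = 1 + max(2, 3) = 4
Height = 4


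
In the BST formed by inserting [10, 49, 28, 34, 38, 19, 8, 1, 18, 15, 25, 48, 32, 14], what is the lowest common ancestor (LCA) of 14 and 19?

Tree insertion order: [10, 49, 28, 34, 38, 19, 8, 1, 18, 15, 25, 48, 32, 14]
Tree (level-order array): [10, 8, 49, 1, None, 28, None, None, None, 19, 34, 18, 25, 32, 38, 15, None, None, None, None, None, None, 48, 14]
In a BST, the LCA of p=14, q=19 is the first node v on the
root-to-leaf path with p <= v <= q (go left if both < v, right if both > v).
Walk from root:
  at 10: both 14 and 19 > 10, go right
  at 49: both 14 and 19 < 49, go left
  at 28: both 14 and 19 < 28, go left
  at 19: 14 <= 19 <= 19, this is the LCA
LCA = 19


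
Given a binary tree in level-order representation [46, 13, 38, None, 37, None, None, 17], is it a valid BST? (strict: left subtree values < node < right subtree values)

Level-order array: [46, 13, 38, None, 37, None, None, 17]
Validate using subtree bounds (lo, hi): at each node, require lo < value < hi,
then recurse left with hi=value and right with lo=value.
Preorder trace (stopping at first violation):
  at node 46 with bounds (-inf, +inf): OK
  at node 13 with bounds (-inf, 46): OK
  at node 37 with bounds (13, 46): OK
  at node 17 with bounds (13, 37): OK
  at node 38 with bounds (46, +inf): VIOLATION
Node 38 violates its bound: not (46 < 38 < +inf).
Result: Not a valid BST


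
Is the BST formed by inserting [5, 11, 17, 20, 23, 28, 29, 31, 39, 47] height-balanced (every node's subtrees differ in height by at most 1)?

Tree (level-order array): [5, None, 11, None, 17, None, 20, None, 23, None, 28, None, 29, None, 31, None, 39, None, 47]
Definition: a tree is height-balanced if, at every node, |h(left) - h(right)| <= 1 (empty subtree has height -1).
Bottom-up per-node check:
  node 47: h_left=-1, h_right=-1, diff=0 [OK], height=0
  node 39: h_left=-1, h_right=0, diff=1 [OK], height=1
  node 31: h_left=-1, h_right=1, diff=2 [FAIL (|-1-1|=2 > 1)], height=2
  node 29: h_left=-1, h_right=2, diff=3 [FAIL (|-1-2|=3 > 1)], height=3
  node 28: h_left=-1, h_right=3, diff=4 [FAIL (|-1-3|=4 > 1)], height=4
  node 23: h_left=-1, h_right=4, diff=5 [FAIL (|-1-4|=5 > 1)], height=5
  node 20: h_left=-1, h_right=5, diff=6 [FAIL (|-1-5|=6 > 1)], height=6
  node 17: h_left=-1, h_right=6, diff=7 [FAIL (|-1-6|=7 > 1)], height=7
  node 11: h_left=-1, h_right=7, diff=8 [FAIL (|-1-7|=8 > 1)], height=8
  node 5: h_left=-1, h_right=8, diff=9 [FAIL (|-1-8|=9 > 1)], height=9
Node 31 violates the condition: |-1 - 1| = 2 > 1.
Result: Not balanced


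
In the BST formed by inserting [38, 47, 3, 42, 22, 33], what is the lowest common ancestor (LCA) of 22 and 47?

Tree insertion order: [38, 47, 3, 42, 22, 33]
Tree (level-order array): [38, 3, 47, None, 22, 42, None, None, 33]
In a BST, the LCA of p=22, q=47 is the first node v on the
root-to-leaf path with p <= v <= q (go left if both < v, right if both > v).
Walk from root:
  at 38: 22 <= 38 <= 47, this is the LCA
LCA = 38


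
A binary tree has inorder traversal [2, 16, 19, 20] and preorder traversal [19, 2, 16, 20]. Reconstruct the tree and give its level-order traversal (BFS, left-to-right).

Inorder:  [2, 16, 19, 20]
Preorder: [19, 2, 16, 20]
Algorithm: preorder visits root first, so consume preorder in order;
for each root, split the current inorder slice at that value into
left-subtree inorder and right-subtree inorder, then recurse.
Recursive splits:
  root=19; inorder splits into left=[2, 16], right=[20]
  root=2; inorder splits into left=[], right=[16]
  root=16; inorder splits into left=[], right=[]
  root=20; inorder splits into left=[], right=[]
Reconstructed level-order: [19, 2, 20, 16]


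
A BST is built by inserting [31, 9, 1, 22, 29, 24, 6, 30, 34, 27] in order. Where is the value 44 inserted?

Starting tree (level order): [31, 9, 34, 1, 22, None, None, None, 6, None, 29, None, None, 24, 30, None, 27]
Insertion path: 31 -> 34
Result: insert 44 as right child of 34
Final tree (level order): [31, 9, 34, 1, 22, None, 44, None, 6, None, 29, None, None, None, None, 24, 30, None, 27]


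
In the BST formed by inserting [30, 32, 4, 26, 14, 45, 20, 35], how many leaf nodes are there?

Tree built from: [30, 32, 4, 26, 14, 45, 20, 35]
Tree (level-order array): [30, 4, 32, None, 26, None, 45, 14, None, 35, None, None, 20]
Rule: A leaf has 0 children.
Per-node child counts:
  node 30: 2 child(ren)
  node 4: 1 child(ren)
  node 26: 1 child(ren)
  node 14: 1 child(ren)
  node 20: 0 child(ren)
  node 32: 1 child(ren)
  node 45: 1 child(ren)
  node 35: 0 child(ren)
Matching nodes: [20, 35]
Count of leaf nodes: 2


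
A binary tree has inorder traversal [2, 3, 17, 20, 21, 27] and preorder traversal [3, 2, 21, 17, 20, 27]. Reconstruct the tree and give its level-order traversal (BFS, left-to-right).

Inorder:  [2, 3, 17, 20, 21, 27]
Preorder: [3, 2, 21, 17, 20, 27]
Algorithm: preorder visits root first, so consume preorder in order;
for each root, split the current inorder slice at that value into
left-subtree inorder and right-subtree inorder, then recurse.
Recursive splits:
  root=3; inorder splits into left=[2], right=[17, 20, 21, 27]
  root=2; inorder splits into left=[], right=[]
  root=21; inorder splits into left=[17, 20], right=[27]
  root=17; inorder splits into left=[], right=[20]
  root=20; inorder splits into left=[], right=[]
  root=27; inorder splits into left=[], right=[]
Reconstructed level-order: [3, 2, 21, 17, 27, 20]


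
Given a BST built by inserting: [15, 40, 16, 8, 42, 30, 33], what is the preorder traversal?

Tree insertion order: [15, 40, 16, 8, 42, 30, 33]
Tree (level-order array): [15, 8, 40, None, None, 16, 42, None, 30, None, None, None, 33]
Preorder traversal: [15, 8, 40, 16, 30, 33, 42]


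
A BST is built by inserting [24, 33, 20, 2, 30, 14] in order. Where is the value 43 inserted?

Starting tree (level order): [24, 20, 33, 2, None, 30, None, None, 14]
Insertion path: 24 -> 33
Result: insert 43 as right child of 33
Final tree (level order): [24, 20, 33, 2, None, 30, 43, None, 14]


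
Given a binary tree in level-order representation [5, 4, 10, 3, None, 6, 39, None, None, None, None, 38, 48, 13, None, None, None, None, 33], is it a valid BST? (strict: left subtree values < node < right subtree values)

Level-order array: [5, 4, 10, 3, None, 6, 39, None, None, None, None, 38, 48, 13, None, None, None, None, 33]
Validate using subtree bounds (lo, hi): at each node, require lo < value < hi,
then recurse left with hi=value and right with lo=value.
Preorder trace (stopping at first violation):
  at node 5 with bounds (-inf, +inf): OK
  at node 4 with bounds (-inf, 5): OK
  at node 3 with bounds (-inf, 4): OK
  at node 10 with bounds (5, +inf): OK
  at node 6 with bounds (5, 10): OK
  at node 39 with bounds (10, +inf): OK
  at node 38 with bounds (10, 39): OK
  at node 13 with bounds (10, 38): OK
  at node 33 with bounds (13, 38): OK
  at node 48 with bounds (39, +inf): OK
No violation found at any node.
Result: Valid BST


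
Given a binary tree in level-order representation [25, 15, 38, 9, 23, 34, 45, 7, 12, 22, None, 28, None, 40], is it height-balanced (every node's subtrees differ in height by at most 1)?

Tree (level-order array): [25, 15, 38, 9, 23, 34, 45, 7, 12, 22, None, 28, None, 40]
Definition: a tree is height-balanced if, at every node, |h(left) - h(right)| <= 1 (empty subtree has height -1).
Bottom-up per-node check:
  node 7: h_left=-1, h_right=-1, diff=0 [OK], height=0
  node 12: h_left=-1, h_right=-1, diff=0 [OK], height=0
  node 9: h_left=0, h_right=0, diff=0 [OK], height=1
  node 22: h_left=-1, h_right=-1, diff=0 [OK], height=0
  node 23: h_left=0, h_right=-1, diff=1 [OK], height=1
  node 15: h_left=1, h_right=1, diff=0 [OK], height=2
  node 28: h_left=-1, h_right=-1, diff=0 [OK], height=0
  node 34: h_left=0, h_right=-1, diff=1 [OK], height=1
  node 40: h_left=-1, h_right=-1, diff=0 [OK], height=0
  node 45: h_left=0, h_right=-1, diff=1 [OK], height=1
  node 38: h_left=1, h_right=1, diff=0 [OK], height=2
  node 25: h_left=2, h_right=2, diff=0 [OK], height=3
All nodes satisfy the balance condition.
Result: Balanced


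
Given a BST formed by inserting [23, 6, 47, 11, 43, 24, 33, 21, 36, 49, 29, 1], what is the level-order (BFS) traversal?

Tree insertion order: [23, 6, 47, 11, 43, 24, 33, 21, 36, 49, 29, 1]
Tree (level-order array): [23, 6, 47, 1, 11, 43, 49, None, None, None, 21, 24, None, None, None, None, None, None, 33, 29, 36]
BFS from the root, enqueuing left then right child of each popped node:
  queue [23] -> pop 23, enqueue [6, 47], visited so far: [23]
  queue [6, 47] -> pop 6, enqueue [1, 11], visited so far: [23, 6]
  queue [47, 1, 11] -> pop 47, enqueue [43, 49], visited so far: [23, 6, 47]
  queue [1, 11, 43, 49] -> pop 1, enqueue [none], visited so far: [23, 6, 47, 1]
  queue [11, 43, 49] -> pop 11, enqueue [21], visited so far: [23, 6, 47, 1, 11]
  queue [43, 49, 21] -> pop 43, enqueue [24], visited so far: [23, 6, 47, 1, 11, 43]
  queue [49, 21, 24] -> pop 49, enqueue [none], visited so far: [23, 6, 47, 1, 11, 43, 49]
  queue [21, 24] -> pop 21, enqueue [none], visited so far: [23, 6, 47, 1, 11, 43, 49, 21]
  queue [24] -> pop 24, enqueue [33], visited so far: [23, 6, 47, 1, 11, 43, 49, 21, 24]
  queue [33] -> pop 33, enqueue [29, 36], visited so far: [23, 6, 47, 1, 11, 43, 49, 21, 24, 33]
  queue [29, 36] -> pop 29, enqueue [none], visited so far: [23, 6, 47, 1, 11, 43, 49, 21, 24, 33, 29]
  queue [36] -> pop 36, enqueue [none], visited so far: [23, 6, 47, 1, 11, 43, 49, 21, 24, 33, 29, 36]
Result: [23, 6, 47, 1, 11, 43, 49, 21, 24, 33, 29, 36]


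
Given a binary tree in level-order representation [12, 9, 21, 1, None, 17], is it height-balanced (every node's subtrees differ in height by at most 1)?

Tree (level-order array): [12, 9, 21, 1, None, 17]
Definition: a tree is height-balanced if, at every node, |h(left) - h(right)| <= 1 (empty subtree has height -1).
Bottom-up per-node check:
  node 1: h_left=-1, h_right=-1, diff=0 [OK], height=0
  node 9: h_left=0, h_right=-1, diff=1 [OK], height=1
  node 17: h_left=-1, h_right=-1, diff=0 [OK], height=0
  node 21: h_left=0, h_right=-1, diff=1 [OK], height=1
  node 12: h_left=1, h_right=1, diff=0 [OK], height=2
All nodes satisfy the balance condition.
Result: Balanced


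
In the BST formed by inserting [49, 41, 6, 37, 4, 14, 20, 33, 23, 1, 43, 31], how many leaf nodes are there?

Tree built from: [49, 41, 6, 37, 4, 14, 20, 33, 23, 1, 43, 31]
Tree (level-order array): [49, 41, None, 6, 43, 4, 37, None, None, 1, None, 14, None, None, None, None, 20, None, 33, 23, None, None, 31]
Rule: A leaf has 0 children.
Per-node child counts:
  node 49: 1 child(ren)
  node 41: 2 child(ren)
  node 6: 2 child(ren)
  node 4: 1 child(ren)
  node 1: 0 child(ren)
  node 37: 1 child(ren)
  node 14: 1 child(ren)
  node 20: 1 child(ren)
  node 33: 1 child(ren)
  node 23: 1 child(ren)
  node 31: 0 child(ren)
  node 43: 0 child(ren)
Matching nodes: [1, 31, 43]
Count of leaf nodes: 3


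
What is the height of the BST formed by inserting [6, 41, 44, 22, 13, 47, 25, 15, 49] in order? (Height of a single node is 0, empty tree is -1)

Insertion order: [6, 41, 44, 22, 13, 47, 25, 15, 49]
Tree (level-order array): [6, None, 41, 22, 44, 13, 25, None, 47, None, 15, None, None, None, 49]
Compute height bottom-up (empty subtree = -1):
  height(15) = 1 + max(-1, -1) = 0
  height(13) = 1 + max(-1, 0) = 1
  height(25) = 1 + max(-1, -1) = 0
  height(22) = 1 + max(1, 0) = 2
  height(49) = 1 + max(-1, -1) = 0
  height(47) = 1 + max(-1, 0) = 1
  height(44) = 1 + max(-1, 1) = 2
  height(41) = 1 + max(2, 2) = 3
  height(6) = 1 + max(-1, 3) = 4
Height = 4


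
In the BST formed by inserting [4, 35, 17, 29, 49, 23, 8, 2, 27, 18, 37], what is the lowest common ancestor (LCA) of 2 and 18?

Tree insertion order: [4, 35, 17, 29, 49, 23, 8, 2, 27, 18, 37]
Tree (level-order array): [4, 2, 35, None, None, 17, 49, 8, 29, 37, None, None, None, 23, None, None, None, 18, 27]
In a BST, the LCA of p=2, q=18 is the first node v on the
root-to-leaf path with p <= v <= q (go left if both < v, right if both > v).
Walk from root:
  at 4: 2 <= 4 <= 18, this is the LCA
LCA = 4


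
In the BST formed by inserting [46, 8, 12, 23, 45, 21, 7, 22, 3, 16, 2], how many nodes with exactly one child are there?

Tree built from: [46, 8, 12, 23, 45, 21, 7, 22, 3, 16, 2]
Tree (level-order array): [46, 8, None, 7, 12, 3, None, None, 23, 2, None, 21, 45, None, None, 16, 22]
Rule: These are nodes with exactly 1 non-null child.
Per-node child counts:
  node 46: 1 child(ren)
  node 8: 2 child(ren)
  node 7: 1 child(ren)
  node 3: 1 child(ren)
  node 2: 0 child(ren)
  node 12: 1 child(ren)
  node 23: 2 child(ren)
  node 21: 2 child(ren)
  node 16: 0 child(ren)
  node 22: 0 child(ren)
  node 45: 0 child(ren)
Matching nodes: [46, 7, 3, 12]
Count of nodes with exactly one child: 4


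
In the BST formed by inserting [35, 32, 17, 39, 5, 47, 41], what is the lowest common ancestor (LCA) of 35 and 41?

Tree insertion order: [35, 32, 17, 39, 5, 47, 41]
Tree (level-order array): [35, 32, 39, 17, None, None, 47, 5, None, 41]
In a BST, the LCA of p=35, q=41 is the first node v on the
root-to-leaf path with p <= v <= q (go left if both < v, right if both > v).
Walk from root:
  at 35: 35 <= 35 <= 41, this is the LCA
LCA = 35


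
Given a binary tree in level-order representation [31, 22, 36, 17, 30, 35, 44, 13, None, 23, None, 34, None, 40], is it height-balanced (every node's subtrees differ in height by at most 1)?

Tree (level-order array): [31, 22, 36, 17, 30, 35, 44, 13, None, 23, None, 34, None, 40]
Definition: a tree is height-balanced if, at every node, |h(left) - h(right)| <= 1 (empty subtree has height -1).
Bottom-up per-node check:
  node 13: h_left=-1, h_right=-1, diff=0 [OK], height=0
  node 17: h_left=0, h_right=-1, diff=1 [OK], height=1
  node 23: h_left=-1, h_right=-1, diff=0 [OK], height=0
  node 30: h_left=0, h_right=-1, diff=1 [OK], height=1
  node 22: h_left=1, h_right=1, diff=0 [OK], height=2
  node 34: h_left=-1, h_right=-1, diff=0 [OK], height=0
  node 35: h_left=0, h_right=-1, diff=1 [OK], height=1
  node 40: h_left=-1, h_right=-1, diff=0 [OK], height=0
  node 44: h_left=0, h_right=-1, diff=1 [OK], height=1
  node 36: h_left=1, h_right=1, diff=0 [OK], height=2
  node 31: h_left=2, h_right=2, diff=0 [OK], height=3
All nodes satisfy the balance condition.
Result: Balanced


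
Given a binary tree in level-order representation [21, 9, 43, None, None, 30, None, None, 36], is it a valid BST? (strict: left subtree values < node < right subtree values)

Level-order array: [21, 9, 43, None, None, 30, None, None, 36]
Validate using subtree bounds (lo, hi): at each node, require lo < value < hi,
then recurse left with hi=value and right with lo=value.
Preorder trace (stopping at first violation):
  at node 21 with bounds (-inf, +inf): OK
  at node 9 with bounds (-inf, 21): OK
  at node 43 with bounds (21, +inf): OK
  at node 30 with bounds (21, 43): OK
  at node 36 with bounds (30, 43): OK
No violation found at any node.
Result: Valid BST


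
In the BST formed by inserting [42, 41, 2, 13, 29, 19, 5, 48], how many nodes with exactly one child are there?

Tree built from: [42, 41, 2, 13, 29, 19, 5, 48]
Tree (level-order array): [42, 41, 48, 2, None, None, None, None, 13, 5, 29, None, None, 19]
Rule: These are nodes with exactly 1 non-null child.
Per-node child counts:
  node 42: 2 child(ren)
  node 41: 1 child(ren)
  node 2: 1 child(ren)
  node 13: 2 child(ren)
  node 5: 0 child(ren)
  node 29: 1 child(ren)
  node 19: 0 child(ren)
  node 48: 0 child(ren)
Matching nodes: [41, 2, 29]
Count of nodes with exactly one child: 3


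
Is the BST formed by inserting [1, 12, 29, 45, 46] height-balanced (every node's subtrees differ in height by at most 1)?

Tree (level-order array): [1, None, 12, None, 29, None, 45, None, 46]
Definition: a tree is height-balanced if, at every node, |h(left) - h(right)| <= 1 (empty subtree has height -1).
Bottom-up per-node check:
  node 46: h_left=-1, h_right=-1, diff=0 [OK], height=0
  node 45: h_left=-1, h_right=0, diff=1 [OK], height=1
  node 29: h_left=-1, h_right=1, diff=2 [FAIL (|-1-1|=2 > 1)], height=2
  node 12: h_left=-1, h_right=2, diff=3 [FAIL (|-1-2|=3 > 1)], height=3
  node 1: h_left=-1, h_right=3, diff=4 [FAIL (|-1-3|=4 > 1)], height=4
Node 29 violates the condition: |-1 - 1| = 2 > 1.
Result: Not balanced


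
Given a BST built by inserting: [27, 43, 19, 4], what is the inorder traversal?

Tree insertion order: [27, 43, 19, 4]
Tree (level-order array): [27, 19, 43, 4]
Inorder traversal: [4, 19, 27, 43]


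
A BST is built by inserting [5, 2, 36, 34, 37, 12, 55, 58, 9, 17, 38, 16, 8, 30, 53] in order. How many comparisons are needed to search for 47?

Search path for 47: 5 -> 36 -> 37 -> 55 -> 38 -> 53
Found: False
Comparisons: 6


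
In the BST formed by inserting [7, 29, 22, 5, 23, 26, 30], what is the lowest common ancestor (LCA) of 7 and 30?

Tree insertion order: [7, 29, 22, 5, 23, 26, 30]
Tree (level-order array): [7, 5, 29, None, None, 22, 30, None, 23, None, None, None, 26]
In a BST, the LCA of p=7, q=30 is the first node v on the
root-to-leaf path with p <= v <= q (go left if both < v, right if both > v).
Walk from root:
  at 7: 7 <= 7 <= 30, this is the LCA
LCA = 7


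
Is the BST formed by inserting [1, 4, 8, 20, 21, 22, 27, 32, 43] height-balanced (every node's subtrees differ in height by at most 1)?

Tree (level-order array): [1, None, 4, None, 8, None, 20, None, 21, None, 22, None, 27, None, 32, None, 43]
Definition: a tree is height-balanced if, at every node, |h(left) - h(right)| <= 1 (empty subtree has height -1).
Bottom-up per-node check:
  node 43: h_left=-1, h_right=-1, diff=0 [OK], height=0
  node 32: h_left=-1, h_right=0, diff=1 [OK], height=1
  node 27: h_left=-1, h_right=1, diff=2 [FAIL (|-1-1|=2 > 1)], height=2
  node 22: h_left=-1, h_right=2, diff=3 [FAIL (|-1-2|=3 > 1)], height=3
  node 21: h_left=-1, h_right=3, diff=4 [FAIL (|-1-3|=4 > 1)], height=4
  node 20: h_left=-1, h_right=4, diff=5 [FAIL (|-1-4|=5 > 1)], height=5
  node 8: h_left=-1, h_right=5, diff=6 [FAIL (|-1-5|=6 > 1)], height=6
  node 4: h_left=-1, h_right=6, diff=7 [FAIL (|-1-6|=7 > 1)], height=7
  node 1: h_left=-1, h_right=7, diff=8 [FAIL (|-1-7|=8 > 1)], height=8
Node 27 violates the condition: |-1 - 1| = 2 > 1.
Result: Not balanced


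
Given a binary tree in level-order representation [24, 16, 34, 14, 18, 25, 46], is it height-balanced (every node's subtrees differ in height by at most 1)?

Tree (level-order array): [24, 16, 34, 14, 18, 25, 46]
Definition: a tree is height-balanced if, at every node, |h(left) - h(right)| <= 1 (empty subtree has height -1).
Bottom-up per-node check:
  node 14: h_left=-1, h_right=-1, diff=0 [OK], height=0
  node 18: h_left=-1, h_right=-1, diff=0 [OK], height=0
  node 16: h_left=0, h_right=0, diff=0 [OK], height=1
  node 25: h_left=-1, h_right=-1, diff=0 [OK], height=0
  node 46: h_left=-1, h_right=-1, diff=0 [OK], height=0
  node 34: h_left=0, h_right=0, diff=0 [OK], height=1
  node 24: h_left=1, h_right=1, diff=0 [OK], height=2
All nodes satisfy the balance condition.
Result: Balanced


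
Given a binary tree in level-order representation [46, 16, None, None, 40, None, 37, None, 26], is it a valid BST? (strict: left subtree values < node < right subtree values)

Level-order array: [46, 16, None, None, 40, None, 37, None, 26]
Validate using subtree bounds (lo, hi): at each node, require lo < value < hi,
then recurse left with hi=value and right with lo=value.
Preorder trace (stopping at first violation):
  at node 46 with bounds (-inf, +inf): OK
  at node 16 with bounds (-inf, 46): OK
  at node 40 with bounds (16, 46): OK
  at node 37 with bounds (40, 46): VIOLATION
Node 37 violates its bound: not (40 < 37 < 46).
Result: Not a valid BST


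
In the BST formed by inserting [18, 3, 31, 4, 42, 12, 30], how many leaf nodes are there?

Tree built from: [18, 3, 31, 4, 42, 12, 30]
Tree (level-order array): [18, 3, 31, None, 4, 30, 42, None, 12]
Rule: A leaf has 0 children.
Per-node child counts:
  node 18: 2 child(ren)
  node 3: 1 child(ren)
  node 4: 1 child(ren)
  node 12: 0 child(ren)
  node 31: 2 child(ren)
  node 30: 0 child(ren)
  node 42: 0 child(ren)
Matching nodes: [12, 30, 42]
Count of leaf nodes: 3


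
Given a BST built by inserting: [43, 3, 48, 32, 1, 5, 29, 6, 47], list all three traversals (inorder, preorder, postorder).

Tree insertion order: [43, 3, 48, 32, 1, 5, 29, 6, 47]
Tree (level-order array): [43, 3, 48, 1, 32, 47, None, None, None, 5, None, None, None, None, 29, 6]
Inorder (L, root, R): [1, 3, 5, 6, 29, 32, 43, 47, 48]
Preorder (root, L, R): [43, 3, 1, 32, 5, 29, 6, 48, 47]
Postorder (L, R, root): [1, 6, 29, 5, 32, 3, 47, 48, 43]


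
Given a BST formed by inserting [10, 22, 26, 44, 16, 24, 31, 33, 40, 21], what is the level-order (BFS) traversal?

Tree insertion order: [10, 22, 26, 44, 16, 24, 31, 33, 40, 21]
Tree (level-order array): [10, None, 22, 16, 26, None, 21, 24, 44, None, None, None, None, 31, None, None, 33, None, 40]
BFS from the root, enqueuing left then right child of each popped node:
  queue [10] -> pop 10, enqueue [22], visited so far: [10]
  queue [22] -> pop 22, enqueue [16, 26], visited so far: [10, 22]
  queue [16, 26] -> pop 16, enqueue [21], visited so far: [10, 22, 16]
  queue [26, 21] -> pop 26, enqueue [24, 44], visited so far: [10, 22, 16, 26]
  queue [21, 24, 44] -> pop 21, enqueue [none], visited so far: [10, 22, 16, 26, 21]
  queue [24, 44] -> pop 24, enqueue [none], visited so far: [10, 22, 16, 26, 21, 24]
  queue [44] -> pop 44, enqueue [31], visited so far: [10, 22, 16, 26, 21, 24, 44]
  queue [31] -> pop 31, enqueue [33], visited so far: [10, 22, 16, 26, 21, 24, 44, 31]
  queue [33] -> pop 33, enqueue [40], visited so far: [10, 22, 16, 26, 21, 24, 44, 31, 33]
  queue [40] -> pop 40, enqueue [none], visited so far: [10, 22, 16, 26, 21, 24, 44, 31, 33, 40]
Result: [10, 22, 16, 26, 21, 24, 44, 31, 33, 40]


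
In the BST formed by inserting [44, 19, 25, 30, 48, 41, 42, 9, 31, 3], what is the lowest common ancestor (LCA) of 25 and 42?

Tree insertion order: [44, 19, 25, 30, 48, 41, 42, 9, 31, 3]
Tree (level-order array): [44, 19, 48, 9, 25, None, None, 3, None, None, 30, None, None, None, 41, 31, 42]
In a BST, the LCA of p=25, q=42 is the first node v on the
root-to-leaf path with p <= v <= q (go left if both < v, right if both > v).
Walk from root:
  at 44: both 25 and 42 < 44, go left
  at 19: both 25 and 42 > 19, go right
  at 25: 25 <= 25 <= 42, this is the LCA
LCA = 25


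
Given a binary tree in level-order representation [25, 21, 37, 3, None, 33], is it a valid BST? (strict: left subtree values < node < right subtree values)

Level-order array: [25, 21, 37, 3, None, 33]
Validate using subtree bounds (lo, hi): at each node, require lo < value < hi,
then recurse left with hi=value and right with lo=value.
Preorder trace (stopping at first violation):
  at node 25 with bounds (-inf, +inf): OK
  at node 21 with bounds (-inf, 25): OK
  at node 3 with bounds (-inf, 21): OK
  at node 37 with bounds (25, +inf): OK
  at node 33 with bounds (25, 37): OK
No violation found at any node.
Result: Valid BST


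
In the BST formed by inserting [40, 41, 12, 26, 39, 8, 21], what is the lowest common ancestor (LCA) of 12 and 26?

Tree insertion order: [40, 41, 12, 26, 39, 8, 21]
Tree (level-order array): [40, 12, 41, 8, 26, None, None, None, None, 21, 39]
In a BST, the LCA of p=12, q=26 is the first node v on the
root-to-leaf path with p <= v <= q (go left if both < v, right if both > v).
Walk from root:
  at 40: both 12 and 26 < 40, go left
  at 12: 12 <= 12 <= 26, this is the LCA
LCA = 12


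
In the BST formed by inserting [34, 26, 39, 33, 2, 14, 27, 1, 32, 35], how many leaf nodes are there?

Tree built from: [34, 26, 39, 33, 2, 14, 27, 1, 32, 35]
Tree (level-order array): [34, 26, 39, 2, 33, 35, None, 1, 14, 27, None, None, None, None, None, None, None, None, 32]
Rule: A leaf has 0 children.
Per-node child counts:
  node 34: 2 child(ren)
  node 26: 2 child(ren)
  node 2: 2 child(ren)
  node 1: 0 child(ren)
  node 14: 0 child(ren)
  node 33: 1 child(ren)
  node 27: 1 child(ren)
  node 32: 0 child(ren)
  node 39: 1 child(ren)
  node 35: 0 child(ren)
Matching nodes: [1, 14, 32, 35]
Count of leaf nodes: 4


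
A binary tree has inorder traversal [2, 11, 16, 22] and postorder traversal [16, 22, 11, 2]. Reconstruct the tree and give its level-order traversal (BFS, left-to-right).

Inorder:   [2, 11, 16, 22]
Postorder: [16, 22, 11, 2]
Algorithm: postorder visits root last, so walk postorder right-to-left;
each value is the root of the current inorder slice — split it at that
value, recurse on the right subtree first, then the left.
Recursive splits:
  root=2; inorder splits into left=[], right=[11, 16, 22]
  root=11; inorder splits into left=[], right=[16, 22]
  root=22; inorder splits into left=[16], right=[]
  root=16; inorder splits into left=[], right=[]
Reconstructed level-order: [2, 11, 22, 16]


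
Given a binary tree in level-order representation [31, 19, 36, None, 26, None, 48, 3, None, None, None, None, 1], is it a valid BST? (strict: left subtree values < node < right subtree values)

Level-order array: [31, 19, 36, None, 26, None, 48, 3, None, None, None, None, 1]
Validate using subtree bounds (lo, hi): at each node, require lo < value < hi,
then recurse left with hi=value and right with lo=value.
Preorder trace (stopping at first violation):
  at node 31 with bounds (-inf, +inf): OK
  at node 19 with bounds (-inf, 31): OK
  at node 26 with bounds (19, 31): OK
  at node 3 with bounds (19, 26): VIOLATION
Node 3 violates its bound: not (19 < 3 < 26).
Result: Not a valid BST
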